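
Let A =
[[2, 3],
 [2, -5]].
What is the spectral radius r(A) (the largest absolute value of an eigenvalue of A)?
r(A) = (3 + sqrt(73))/2 ≈ 5.772

The eigenvalues of A are the roots of its characteristic polynomial. With M = A (coefficients from the trace and determinant):
  p(λ) = det(λ I - M) = λ^2 + 3λ - 16.
For λ^2 + 3λ - 16 the discriminant is 73. It is nonnegative but not a perfect square, so the roots are real and irrational: λ = (-3 ± sqrt(73))/2 ≈ 2.772, -5.772.
Thus the eigenvalues (to 4 decimals) are 2.772 (modulus 2.772); -5.772 (modulus 5.772). The spectral radius is the largest modulus: r(A) = (3 + sqrt(73))/2 ≈ 5.772. (Cross-check: r(A) ≤ ||A||_2 ≈ 5.8823; equality holds whenever A is normal, though it can also hold for some non-normal A.)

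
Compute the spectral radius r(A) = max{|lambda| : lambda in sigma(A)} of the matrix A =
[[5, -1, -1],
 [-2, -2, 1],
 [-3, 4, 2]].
r(A) ≈ 6.3749

The eigenvalues of A are the roots of its characteristic polynomial. With M = A (coefficients from the trace, the sum of principal 2x2 minors, and det A):
  p(λ) = det(λ I - M) = λ^3 - 5λ^2 - 13λ + 27.
No integer candidate from the rational root theorem (±divisors of 27) is a root, so the roots are irrational. The cubic discriminant is Δ = 38420 > 0, so there are three distinct real roots. p(-3) = -6 and p(-2) = 25 have opposite signs, so a root lies in (-3, -2); Newton's method refines it to λ ≈ -2.8572. p(1) = 10 and p(2) = -11 have opposite signs, so a root lies in (1, 2); Newton's method refines it to λ ≈ 1.4823. p(6) = -15 and p(7) = 34 have opposite signs, so a root lies in (6, 7); Newton's method refines it to λ ≈ 6.3749. Check (Vieta): the three roots sum to 5, matching tr M = 5.
Thus the eigenvalues (to 4 decimals) are -2.8572 (modulus 2.8572); 1.4823 (modulus 1.4823); 6.3749 (modulus 6.3749). The spectral radius is the largest modulus: r(A) ≈ 6.3749. (Cross-check: r(A) ≤ ||A||_2 ≈ 7.0702; equality holds whenever A is normal, though it can also hold for some non-normal A.)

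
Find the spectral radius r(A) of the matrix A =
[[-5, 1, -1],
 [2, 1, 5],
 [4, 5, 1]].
r(A) = 6

The eigenvalues of A are the roots of its characteristic polynomial. With M = A (coefficients from the trace, the sum of principal 2x2 minors, and det A):
  p(λ) = det(λ I - M) = λ^3 + 3λ^2 - 32λ - 132.
By the rational root theorem any rational root is an integer divisor of 132. Testing λ = 6: p(6) = 216 + 108 - 192 - 132 = 0, so λ = 6 is a root. Dividing out (λ - 6) leaves p(λ) = (λ - 6)(λ^2 + 9λ + 22). For λ^2 + 9λ + 22 the discriminant is -7. It is negative, so the roots are the complex-conjugate pair λ = -9/2 ± (sqrt(7)/2) i ≈ -4.5 ± 1.3229i. For a conjugate pair the product of the roots equals the constant term, so |λ|^2 = 22 and |λ| = sqrt(22) ≈ 4.6904.
Thus the eigenvalues (to 4 decimals) are -4.5 ± 1.3229i (modulus 4.6904); 6 (modulus 6). The spectral radius is the largest modulus: r(A) = 6. (Cross-check: r(A) ≤ ||A||_2 ≈ 8.1471; equality holds whenever A is normal, though it can also hold for some non-normal A.)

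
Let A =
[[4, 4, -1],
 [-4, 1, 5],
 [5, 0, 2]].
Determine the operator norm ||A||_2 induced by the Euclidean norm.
||A||_2 ≈ 8.083 (= sqrt(largest eigenvalue of A^T A))

||A||_2 = sigma_max(A) = sqrt(lambda_max(A^T A)). Form the symmetric matrix M = A^T A =
[[57, 12, -14],
 [12, 17, 1],
 [-14, 1, 30]].
Its characteristic polynomial (trace, sum of principal 2x2 minors, determinant of M give the coefficients) is
  p(λ) = det(λ I - M) = λ^3 - 104λ^2 + 2848λ - 21025.
No integer candidate from the rational root theorem (±divisors of 21025) is a root, so the roots are irrational. The cubic discriminant is Δ = 885437221 > 0, so there are three distinct real roots. p(12) = -97 and p(13) = 620 have opposite signs, so a root lies in (12, 13); Newton's method refines it to λ ≈ 12.1251. p(26) = 295 and p(27) = -262 have opposite signs, so a root lies in (26, 27); Newton's method refines it to λ ≈ 26.5405. p(65) = -680 and p(66) = 1415 have opposite signs, so a root lies in (65, 66); Newton's method refines it to λ ≈ 65.3344. Check (Vieta): the three roots sum to 104, matching tr M = 104.
So the eigenvalues of A^T A are ≈ 12.1251, 26.5405, 65.3344 (all ≥ 0, as they must be for A^T A). The largest is λ_max ≈ 65.3344, hence ||A||_2 = sqrt(λ_max) ≈ 8.083.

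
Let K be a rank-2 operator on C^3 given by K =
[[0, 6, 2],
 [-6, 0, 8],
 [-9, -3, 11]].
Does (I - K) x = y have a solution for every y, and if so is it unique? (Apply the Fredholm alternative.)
(I - K) is invertible (det(I - K) = 68 ≠ 0), so for every y in C^3 the equation (I - K) x = y has a unique solution.

K has rank 2 and factors as K = U V^T = u1 v1^T + u2 v2^T with u1 = (0, -2, -3), v1 = (3, 3, -3), u2 = (2, 2, 2), v2 = (0, 3, 1) (multiplying out reproduces the displayed K). The nonzero eigenvalues of U V^T coincide with those of the 2 x 2 matrix G = V^T U = [[v1·u1, v1·u2], [v2·u1, v2·u2]] = [[3, 6], [-9, 8]], and by the Sylvester determinant identity det(I_3 - U V^T) = det(I_2 - V^T U) = det([[-2, -6], [9, -7]]) = (-2)(-7) - (-6)(9) = 68. (Direct check: I - K =
[[1, -6, -2],
 [6, 1, -8],
 [9, 3, -10]]
has determinant 68.) The finite-dimensional Fredholm alternative says: either (I - K) is invertible, or ker(I - K) ≠ {0} and then range(I - K) = ker((I - K)^*)^⊥, with dim ker(I - K) = dim ker((I - K)^*). Since det(I - K) ≠ 0, 1 is not an eigenvalue of K and ker(I - K) = {0}, so we are in the first case: for every y there is a unique x = (I - K)^(-1) y. (Explicitly, by the Woodbury identity, (I - U V^T)^(-1) = I + U (I_2 - G)^(-1) V^T.)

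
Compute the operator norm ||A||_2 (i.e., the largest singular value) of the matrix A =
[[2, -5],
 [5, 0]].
||A||_2 = sqrt((54 + sqrt(416))/2) ≈ 6.099 (= sqrt(largest eigenvalue of A^T A))

||A||_2 = sigma_max(A) = sqrt(lambda_max(A^T A)). Form the symmetric matrix M = A^T A =
[[29, -10],
 [-10, 25]].
Its characteristic polynomial (trace, determinant of M give the coefficients) is
  p(λ) = det(λ I - M) = λ^2 - 54λ + 625.
For λ^2 - 54λ + 625 the discriminant is 416. It is nonnegative but not a perfect square, so the roots are real and irrational: λ = (54 ± sqrt(416))/2 ≈ 37.198, 16.802.
So the eigenvalues of A^T A are ≈ 16.802, 37.198 (all ≥ 0, as they must be for A^T A). The largest is λ_max = (54 + sqrt(416))/2 ≈ 37.198, hence ||A||_2 = sqrt(λ_max) = sqrt((54 + sqrt(416))/2) ≈ 6.099.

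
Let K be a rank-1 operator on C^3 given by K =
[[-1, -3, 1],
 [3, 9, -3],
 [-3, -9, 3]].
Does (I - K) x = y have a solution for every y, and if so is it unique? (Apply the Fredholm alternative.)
(I - K) is invertible (det(I - K) = -10 ≠ 0), so for every y in C^3 the equation (I - K) x = y has a unique solution.

K has rank 1, so it is an outer product K = u v^T: every row of K is a multiple of one row vector. Reading off the entries, u = (1, -3, 3) and v = (-1, -3, 1) (row i of K equals u_i·v^T). A rank-one matrix u v^T satisfies K u = u (v·u) and kills the (2)-dimensional subspace v^⊥, so its characteristic polynomial is lambda^2 (lambda - v·u) with v·u = tr K = 11. Hence the eigenvalues of I - K are 1 (multiplicity 2) and 1 - (11) = -10, so det(I - K) = -10. (Direct check: I - K =
[[2, 3, -1],
 [-3, -8, 3],
 [3, 9, -2]]
has determinant -10.) The finite-dimensional Fredholm alternative says: either (I - K) is invertible, or ker(I - K) ≠ {0} and then range(I - K) = ker((I - K)^*)^⊥, with dim ker(I - K) = dim ker((I - K)^*). Since det(I - K) ≠ 0, 1 is not an eigenvalue of K and ker(I - K) = {0}, so we are in the first case: for every y there is a unique x = (I - K)^(-1) y. Explicitly, by the Sherman–Morrison formula, (I - u v^T)^(-1) = I + u v^T/(1 - v·u), i.e. (I - K)^(-1) = I + K/(-10).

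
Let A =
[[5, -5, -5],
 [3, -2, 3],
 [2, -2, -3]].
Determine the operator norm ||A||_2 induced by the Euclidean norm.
||A||_2 ≈ 9.6294 (= sqrt(largest eigenvalue of A^T A))

||A||_2 = sigma_max(A) = sqrt(lambda_max(A^T A)). Form the symmetric matrix M = A^T A =
[[38, -35, -22],
 [-35, 33, 25],
 [-22, 25, 43]].
Its characteristic polynomial (trace, sum of principal 2x2 minors, determinant of M give the coefficients) is
  p(λ) = det(λ I - M) = λ^3 - 114λ^2 + 1973λ - 25.
No integer candidate from the rational root theorem (±divisors of 25) is a root, so the roots are irrational. The cubic discriminant is Δ = 19821532441 > 0, so there are three distinct real roots. p(0) = -25 and p(1) = 1835 have opposite signs, so a root lies in (0, 1); Newton's method refines it to λ ≈ 0.0127. p(21) = 395 and p(22) = -1147 have opposite signs, so a root lies in (21, 22); Newton's method refines it to λ ≈ 21.2624. p(92) = -4717 and p(93) = 1835 have opposite signs, so a root lies in (92, 93); Newton's method refines it to λ ≈ 92.7249. Check (Vieta): the three roots sum to 114, matching tr M = 114.
So the eigenvalues of A^T A are ≈ 0.0127, 21.2624, 92.7249 (all ≥ 0, as they must be for A^T A). The largest is λ_max ≈ 92.7249, hence ||A||_2 = sqrt(λ_max) ≈ 9.6294.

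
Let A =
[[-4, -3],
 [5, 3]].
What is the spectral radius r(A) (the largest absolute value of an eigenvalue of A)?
r(A) = sqrt(3) ≈ 1.7321

The eigenvalues of A are the roots of its characteristic polynomial. With M = A (coefficients from the trace and determinant):
  p(λ) = det(λ I - M) = λ^2 + λ + 3.
For λ^2 + λ + 3 the discriminant is -11. It is negative, so the roots are the complex-conjugate pair λ = -1/2 ± (sqrt(11)/2) i ≈ -0.5 ± 1.6583i. For a conjugate pair the product of the roots equals the constant term, so |λ|^2 = 3 and |λ| = sqrt(3) ≈ 1.7321.
Thus the eigenvalues (to 4 decimals) are -0.5 ± 1.6583i (modulus 1.7321). The spectral radius is the largest modulus: r(A) = sqrt(3) ≈ 1.7321. (Cross-check: r(A) ≤ ||A||_2 ≈ 7.6712; equality holds whenever A is normal, though it can also hold for some non-normal A.)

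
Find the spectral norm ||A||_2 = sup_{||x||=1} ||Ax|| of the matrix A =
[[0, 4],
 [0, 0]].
||A||_2 = 4 (= sqrt(largest eigenvalue of A^T A))

||A||_2 = sigma_max(A) = sqrt(lambda_max(A^T A)). Form the symmetric matrix M = A^T A =
[[0, 0],
 [0, 16]].
Its characteristic polynomial (trace, determinant of M give the coefficients) is
  p(λ) = det(λ I - M) = λ^2 - 16λ.
For λ^2 - 16λ the discriminant is 256. It is a perfect square (16^2), so the roots are rational: λ = (16 ± 16)/2 = 16, 0.
So the eigenvalues of A^T A are ≈ 0, 16 (all ≥ 0, as they must be for A^T A). The largest is λ_max = 16, hence ||A||_2 = sqrt(λ_max) = 4.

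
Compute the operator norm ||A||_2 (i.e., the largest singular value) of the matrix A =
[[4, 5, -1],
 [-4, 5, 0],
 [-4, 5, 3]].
||A||_2 ≈ 9.4383 (= sqrt(largest eigenvalue of A^T A))

||A||_2 = sigma_max(A) = sqrt(lambda_max(A^T A)). Form the symmetric matrix M = A^T A =
[[48, -20, -16],
 [-20, 75, 10],
 [-16, 10, 10]].
Its characteristic polynomial (trace, sum of principal 2x2 minors, determinant of M give the coefficients) is
  p(λ) = det(λ I - M) = λ^3 - 133λ^2 + 4074λ - 14400.
No integer candidate from the rational root theorem (±divisors of 14400) is a root, so the roots are irrational. The cubic discriminant is Δ = 22455119268 > 0, so there are three distinct real roots. p(4) = -168 and p(5) = 2770 have opposite signs, so a root lies in (4, 5); Newton's method refines it to λ ≈ 4.0551. p(39) = 1512 and p(40) = -240 have opposite signs, so a root lies in (39, 40); Newton's method refines it to λ ≈ 39.864. p(89) = -338 and p(90) = 3960 have opposite signs, so a root lies in (89, 90); Newton's method refines it to λ ≈ 89.081. Check (Vieta): the three roots sum to 133, matching tr M = 133.
So the eigenvalues of A^T A are ≈ 4.0551, 39.864, 89.081 (all ≥ 0, as they must be for A^T A). The largest is λ_max ≈ 89.081, hence ||A||_2 = sqrt(λ_max) ≈ 9.4383.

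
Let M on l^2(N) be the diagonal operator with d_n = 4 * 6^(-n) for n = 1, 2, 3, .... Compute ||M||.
||M|| = 2/3 (attained at n = 1)

For M diagonal, ||M|| = sup_n |d_n|. The sequence d_n = 4 * 6^(-n) is positive and strictly decreasing (ratio 6^(-1) < 1), so the supremum is d_1 = 4/6 = 2/3. Hence ||M|| = 2/3.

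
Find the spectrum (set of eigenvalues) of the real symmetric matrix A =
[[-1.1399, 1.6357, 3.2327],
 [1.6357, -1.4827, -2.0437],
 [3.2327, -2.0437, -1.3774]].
sigma(A) ≈ {-6, 0, 2}

A is real symmetric, so its spectrum consists of real eigenvalues. Expanding the characteristic polynomial of the displayed matrix gives
  det(λ I - A) = p(λ) = λ^3 + (4)λ^2 + (-12)λ + (0).
Solving p(λ) = 0 yields eigenvalues ≈ -6, 0, 2. (A is shown rounded to 4 decimals, so these recover the underlying integer eigenvalues to within that precision.)
Verification: the trace of A = -4 equals the sum of eigenvalues -4, and det(A) ≈ -0.0000 matches the eigenvalue product 0.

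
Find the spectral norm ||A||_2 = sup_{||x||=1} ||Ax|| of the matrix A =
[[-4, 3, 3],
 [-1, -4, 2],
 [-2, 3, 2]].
||A||_2 ≈ 7.1336 (= sqrt(largest eigenvalue of A^T A))

||A||_2 = sigma_max(A) = sqrt(lambda_max(A^T A)). Form the symmetric matrix M = A^T A =
[[21, -14, -18],
 [-14, 34, 7],
 [-18, 7, 17]].
Its characteristic polynomial (trace, sum of principal 2x2 minors, determinant of M give the coefficients) is
  p(λ) = det(λ I - M) = λ^3 - 72λ^2 + 1080λ - 289.
No integer candidate from the rational root theorem (±divisors of 289) is a root, so the roots are irrational. The cubic discriminant is Δ = 978547365 > 0, so there are three distinct real roots. p(0) = -289 and p(1) = 720 have opposite signs, so a root lies in (0, 1); Newton's method refines it to λ ≈ 0.2725. p(20) = 511 and p(21) = -100 have opposite signs, so a root lies in (20, 21); Newton's method refines it to λ ≈ 20.8386. p(50) = -1289 and p(51) = 170 have opposite signs, so a root lies in (50, 51); Newton's method refines it to λ ≈ 50.8889. Check (Vieta): the three roots sum to 72, matching tr M = 72.
So the eigenvalues of A^T A are ≈ 0.2725, 20.8386, 50.8889 (all ≥ 0, as they must be for A^T A). The largest is λ_max ≈ 50.8889, hence ||A||_2 = sqrt(λ_max) ≈ 7.1336.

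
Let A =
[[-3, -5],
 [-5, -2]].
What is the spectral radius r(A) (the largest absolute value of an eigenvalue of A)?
r(A) = (5 + sqrt(101))/2 ≈ 7.5249

The eigenvalues of A are the roots of its characteristic polynomial. With M = A (coefficients from the trace and determinant):
  p(λ) = det(λ I - M) = λ^2 + 5λ - 19.
For λ^2 + 5λ - 19 the discriminant is 101. It is nonnegative but not a perfect square, so the roots are real and irrational: λ = (-5 ± sqrt(101))/2 ≈ 2.5249, -7.5249.
Thus the eigenvalues (to 4 decimals) are 2.5249 (modulus 2.5249); -7.5249 (modulus 7.5249). The spectral radius is the largest modulus: r(A) = (5 + sqrt(101))/2 ≈ 7.5249. (Cross-check: r(A) ≤ ||A||_2 ≈ 7.5249; equality holds whenever A is normal, though it can also hold for some non-normal A.)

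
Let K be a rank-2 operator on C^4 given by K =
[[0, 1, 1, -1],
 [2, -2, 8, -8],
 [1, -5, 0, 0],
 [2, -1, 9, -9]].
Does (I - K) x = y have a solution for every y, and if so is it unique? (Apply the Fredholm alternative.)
(I - K) is invertible (det(I - K) = 61 ≠ 0), so for every y in C^4 the equation (I - K) x = y has a unique solution.

K has rank 2 and factors as K = U V^T = u1 v1^T + u2 v2^T with u1 = (0, -2, -1, -2), v1 = (-1, 2, -3, 3), u2 = (1, 2, -3, 3), v2 = (0, 1, 1, -1) (multiplying out reproduces the displayed K). The nonzero eigenvalues of U V^T coincide with those of the 2 x 2 matrix G = V^T U = [[v1·u1, v1·u2], [v2·u1, v2·u2]] = [[-7, 21], [-1, -4]], and by the Sylvester determinant identity det(I_4 - U V^T) = det(I_2 - V^T U) = det([[8, -21], [1, 5]]) = (8)(5) - (-21)(1) = 61. (Direct check: I - K =
[[1, -1, -1, 1],
 [-2, 3, -8, 8],
 [-1, 5, 1, 0],
 [-2, 1, -9, 10]]
has determinant 61.) The finite-dimensional Fredholm alternative says: either (I - K) is invertible, or ker(I - K) ≠ {0} and then range(I - K) = ker((I - K)^*)^⊥, with dim ker(I - K) = dim ker((I - K)^*). Since det(I - K) ≠ 0, 1 is not an eigenvalue of K and ker(I - K) = {0}, so we are in the first case: for every y there is a unique x = (I - K)^(-1) y. (Explicitly, by the Woodbury identity, (I - U V^T)^(-1) = I + U (I_2 - G)^(-1) V^T.)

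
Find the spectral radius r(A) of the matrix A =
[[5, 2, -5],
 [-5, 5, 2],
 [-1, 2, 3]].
r(A) ≈ 7.3361

The eigenvalues of A are the roots of its characteristic polynomial. With M = A (coefficients from the trace, the sum of principal 2x2 minors, and det A):
  p(λ) = det(λ I - M) = λ^3 - 13λ^2 + 56λ - 106.
No integer candidate from the rational root theorem (±divisors of 106) is a root, so the roots are irrational. The cubic discriminant is Δ = -18356 < 0, so there is one real root and a complex-conjugate pair. p(7) = -8 and p(8) = 22 have opposite signs, so a root lies in (7, 8); Newton's method refines it to λ ≈ 7.3361. Dividing out (λ - (7.3361)) leaves approximately λ^2 - 5.6639λ + 14.4491. For λ^2 - 5.6639λ + 14.4491 the discriminant is -25.7166. It is negative, so the remaining roots are the complex-conjugate pair λ ≈ 2.8319 ± 2.5356i. Their product equals the constant term, so |λ|^2 ≈ 14.4491 and |λ| ≈ 3.8012.
Thus the eigenvalues (to 4 decimals) are 7.3361 (modulus 7.3361); 2.8319 ± 2.5356i (modulus 3.8012). The spectral radius is the largest modulus: r(A) ≈ 7.3361. (Cross-check: r(A) ≤ ||A||_2 ≈ 9.3939; equality holds whenever A is normal, though it can also hold for some non-normal A.)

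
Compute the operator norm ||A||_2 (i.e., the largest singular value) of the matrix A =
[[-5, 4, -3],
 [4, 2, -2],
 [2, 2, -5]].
||A||_2 ≈ 7.6441 (= sqrt(largest eigenvalue of A^T A))

||A||_2 = sigma_max(A) = sqrt(lambda_max(A^T A)). Form the symmetric matrix M = A^T A =
[[45, -8, -3],
 [-8, 24, -26],
 [-3, -26, 38]].
Its characteristic polynomial (trace, sum of principal 2x2 minors, determinant of M give the coefficients) is
  p(λ) = det(λ I - M) = λ^3 - 107λ^2 + 2953λ - 6724.
No integer candidate from the rational root theorem (±divisors of 6724) is a root, so the roots are irrational. The cubic discriminant is Δ = 907680925 > 0, so there are three distinct real roots. p(2) = -1238 and p(3) = 1199 have opposite signs, so a root lies in (2, 3); Newton's method refines it to λ ≈ 2.4978. p(46) = 38 and p(47) = -473 have opposite signs, so a root lies in (46, 47); Newton's method refines it to λ ≈ 46.0703. p(58) = -286 and p(59) = 415 have opposite signs, so a root lies in (58, 59); Newton's method refines it to λ ≈ 58.4319. Check (Vieta): the three roots sum to 107, matching tr M = 107.
So the eigenvalues of A^T A are ≈ 2.4978, 46.0703, 58.4319 (all ≥ 0, as they must be for A^T A). The largest is λ_max ≈ 58.4319, hence ||A||_2 = sqrt(λ_max) ≈ 7.6441.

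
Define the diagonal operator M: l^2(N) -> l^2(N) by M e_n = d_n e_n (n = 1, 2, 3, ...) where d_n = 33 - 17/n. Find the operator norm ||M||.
||M|| = 33

For a diagonal operator on l^2 with entries d_n, ||M|| = sup_n |d_n|. Here d_1 = 16, d_2 = 49/2, ..., and d_n = 33 - 17/n increases monotonically toward 33. All terms lie in [16, 33), so |d_n| = d_n and the supremum is the limit 33, which is not attained by any individual d_n. Hence ||M|| = 33.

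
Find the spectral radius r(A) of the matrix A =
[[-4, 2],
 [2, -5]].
r(A) = (9 + sqrt(17))/2 ≈ 6.5616

The eigenvalues of A are the roots of its characteristic polynomial. With M = A (coefficients from the trace and determinant):
  p(λ) = det(λ I - M) = λ^2 + 9λ + 16.
For λ^2 + 9λ + 16 the discriminant is 17. It is nonnegative but not a perfect square, so the roots are real and irrational: λ = (-9 ± sqrt(17))/2 ≈ -2.4384, -6.5616.
Thus the eigenvalues (to 4 decimals) are -2.4384 (modulus 2.4384); -6.5616 (modulus 6.5616). The spectral radius is the largest modulus: r(A) = (9 + sqrt(17))/2 ≈ 6.5616. (Cross-check: r(A) ≤ ||A||_2 ≈ 6.5616; equality holds whenever A is normal, though it can also hold for some non-normal A.)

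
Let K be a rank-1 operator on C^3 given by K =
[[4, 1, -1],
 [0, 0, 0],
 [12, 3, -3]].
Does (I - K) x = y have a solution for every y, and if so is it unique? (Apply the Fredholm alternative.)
(I - K) is singular (det(I - K) = 0, i.e. 1 ∈ sigma(K)). (I - K) x = y is solvable iff y ⊥ ker((I - K)^*) = span{(4, 1, -1)}, i.e. iff 4y_1 + y_2 - y_3 = 0. When solvable, the solutions are x = y + c·(1, 0, 3), c arbitrary (ker(I - K) = span{(1, 0, 3)}, dimension 1).

K has rank 1, so it is an outer product K = u v^T: every row of K is a multiple of one row vector. Reading off the entries, u = (1, 0, 3) and v = (4, 1, -1) (row i of K equals u_i·v^T). A rank-one matrix u v^T satisfies K u = u (v·u) and kills the (2)-dimensional subspace v^⊥, so its characteristic polynomial is lambda^2 (lambda - v·u) with v·u = tr K = 1. Hence the eigenvalues of I - K are 1 (multiplicity 2) and 1 - (1) = 0, so det(I - K) = 0. (Direct check: I - K =
[[-3, -1, 1],
 [0, 1, 0],
 [-12, -3, 4]]
has determinant 0.) So 1 is an eigenvalue of K and (I - K) is not invertible. The finite-dimensional Fredholm alternative says: either (I - K) is invertible, or ker(I - K) ≠ {0} and then range(I - K) = ker((I - K)^*)^⊥, with dim ker(I - K) = dim ker((I - K)^*). We are in the second case, so we need both kernels. Kernel of I - K: (I - K) u = u - u (v·u) = u - u = 0, so ker(I - K) = span{u} = span{(1, 0, 3)} (it is exactly 1-dimensional because rank(I - K) = 2). Kernel of the adjoint: K is real, so (I - K)^* = I - K^T = I - v u^T, and (I - v u^T) v = v - v (u·v) = 0; hence ker((I - K)^*) = span{v} = span{(4, 1, -1)}. Therefore (I - K) x = y is solvable iff <y, v> = 0, i.e. iff 4y_1 + y_2 - y_3 = 0. When this holds, K y = u (v·y) = 0, so (I - K) y = y and x = y is a particular solution; the full solution set is the line x = y + c·u = y + c·(1, 0, 3), c ∈ C.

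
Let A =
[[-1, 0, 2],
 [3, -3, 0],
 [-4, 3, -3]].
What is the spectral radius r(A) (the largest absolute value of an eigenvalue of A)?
r(A) ≈ 4.2208

The eigenvalues of A are the roots of its characteristic polynomial. With M = A (coefficients from the trace, the sum of principal 2x2 minors, and det A):
  p(λ) = det(λ I - M) = λ^3 + 7λ^2 + 23λ + 15.
No integer candidate from the rational root theorem (±divisors of 15) is a root, so the roots are irrational. The cubic discriminant is Δ = -5932 < 0, so there is one real root and a complex-conjugate pair. p(-1) = -2 and p(0) = 15 have opposite signs, so a root lies in (-1, 0); Newton's method refines it to λ ≈ -0.842. Dividing out (λ - (-0.842)) leaves approximately λ^2 + 6.158λ + 17.815. For λ^2 + 6.158λ + 17.815 the discriminant is -33.339. It is negative, so the remaining roots are the complex-conjugate pair λ ≈ -3.079 ± 2.887i. Their product equals the constant term, so |λ|^2 ≈ 17.815 and |λ| ≈ 4.2208.
Thus the eigenvalues (to 4 decimals) are -0.842 (modulus 0.842); -3.079 ± 2.887i (modulus 4.2208). The spectral radius is the largest modulus: r(A) ≈ 4.2208. (Cross-check: r(A) ≤ ||A||_2 ≈ 6.9622; equality holds whenever A is normal, though it can also hold for some non-normal A.)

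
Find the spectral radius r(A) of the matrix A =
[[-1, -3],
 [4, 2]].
r(A) = sqrt(10) ≈ 3.1623

The eigenvalues of A are the roots of its characteristic polynomial. With M = A (coefficients from the trace and determinant):
  p(λ) = det(λ I - M) = λ^2 - λ + 10.
For λ^2 - λ + 10 the discriminant is -39. It is negative, so the roots are the complex-conjugate pair λ = 1/2 ± (sqrt(39)/2) i ≈ 0.5 ± 3.1225i. For a conjugate pair the product of the roots equals the constant term, so |λ|^2 = 10 and |λ| = sqrt(10) ≈ 3.1623.
Thus the eigenvalues (to 4 decimals) are 0.5 ± 3.1225i (modulus 3.1623). The spectral radius is the largest modulus: r(A) = sqrt(10) ≈ 3.1623. (Cross-check: r(A) ≤ ||A||_2 ≈ 5.1167; equality holds whenever A is normal, though it can also hold for some non-normal A.)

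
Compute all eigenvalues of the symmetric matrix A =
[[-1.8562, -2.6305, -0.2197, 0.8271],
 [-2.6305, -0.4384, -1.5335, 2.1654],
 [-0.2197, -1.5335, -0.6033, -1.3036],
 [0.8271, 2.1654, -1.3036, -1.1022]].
sigma(A) ≈ {-5, -2, 0, 3}

A is real symmetric, so its spectrum consists of real eigenvalues. Expanding the characteristic polynomial of the displayed matrix gives
  det(λ I - A) = p(λ) = λ^4 + (4)λ^3 + (-11)λ^2 + (-30)λ + (0).
Solving p(λ) = 0 yields eigenvalues ≈ -5, -2, 0, 3. (A is shown rounded to 4 decimals, so these recover the underlying integer eigenvalues to within that precision.)
Verification: the trace of A = -4 equals the sum of eigenvalues -4, and det(A) ≈ -0.0005 matches the eigenvalue product 0.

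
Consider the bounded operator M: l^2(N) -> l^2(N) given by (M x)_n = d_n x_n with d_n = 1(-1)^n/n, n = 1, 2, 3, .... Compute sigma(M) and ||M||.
sigma(M) = {1(-1)^n/n : n ≥ 1} ∪ {0}; ||M|| = 1

A bounded diagonal operator on l^2 with diagonal entries d_n has spectrum equal to the closure of {d_n : n ≥ 1}: every d_n is an eigenvalue (with eigenvector e_n), so {d_n} ⊂ sigma(M); the spectrum is closed, so its closure is too; and for lambda not in the closure, (M - lambda I) has bounded inverse (the diagonal entries 1/(d_n - lambda) are bounded). For our sequence d_n = 1(-1)^n/n, n = 1, 2, 3, ...:
  - {d_n} = {1(-1)^n/n : n ≥ 1}; the only limit point is 0
  - closure = {1(-1)^n/n : n ≥ 1} ∪ {0}
For the norm: a diagonal operator has ||M|| = sup_n |d_n|. Here |d_n| = 1/n is decreasing, so sup_n |d_n| = |d_1| = 1. So ||M|| = 1.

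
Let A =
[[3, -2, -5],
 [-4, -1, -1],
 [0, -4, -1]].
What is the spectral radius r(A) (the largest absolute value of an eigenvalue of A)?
r(A) ≈ 5.2234

The eigenvalues of A are the roots of its characteristic polynomial. With M = A (coefficients from the trace, the sum of principal 2x2 minors, and det A):
  p(λ) = det(λ I - M) = λ^3 - λ^2 - 17λ + 81.
No integer candidate from the rational root theorem (±divisors of 81) is a root, so the roots are irrational. The cubic discriminant is Δ = -132096 < 0, so there is one real root and a complex-conjugate pair. p(-6) = -69 and p(-5) = 16 have opposite signs, so a root lies in (-6, -5); Newton's method refines it to λ ≈ -5.2234. Dividing out (λ - (-5.2234)) leaves approximately λ^2 - 6.2234λ + 15.5072. For λ^2 - 6.2234λ + 15.5072 the discriminant is -23.2981. It is negative, so the remaining roots are the complex-conjugate pair λ ≈ 3.1117 ± 2.4134i. Their product equals the constant term, so |λ|^2 ≈ 15.5072 and |λ| ≈ 3.9379.
Thus the eigenvalues (to 4 decimals) are -5.2234 (modulus 5.2234); 3.1117 ± 2.4134i (modulus 3.9379). The spectral radius is the largest modulus: r(A) ≈ 5.2234. (Cross-check: r(A) ≤ ||A||_2 ≈ 6.6657; equality holds whenever A is normal, though it can also hold for some non-normal A.)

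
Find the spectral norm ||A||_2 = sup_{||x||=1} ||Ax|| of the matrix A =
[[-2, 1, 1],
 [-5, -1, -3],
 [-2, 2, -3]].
||A||_2 ≈ 6.8077 (= sqrt(largest eigenvalue of A^T A))

||A||_2 = sigma_max(A) = sqrt(lambda_max(A^T A)). Form the symmetric matrix M = A^T A =
[[33, -1, 19],
 [-1, 6, -2],
 [19, -2, 19]].
Its characteristic polynomial (trace, sum of principal 2x2 minors, determinant of M give the coefficients) is
  p(λ) = det(λ I - M) = λ^3 - 58λ^2 + 573λ - 1521.
No integer candidate from the rational root theorem (±divisors of 1521) is a root, so the roots are irrational. The cubic discriminant is Δ = 12324825 > 0, so there are three distinct real roots. p(4) = -93 and p(5) = 19 have opposite signs, so a root lies in (4, 5); Newton's method refines it to λ ≈ 4.7579. p(6) = 45 and p(7) = -9 have opposite signs, so a root lies in (6, 7); Newton's method refines it to λ ≈ 6.898. p(46) = -555 and p(47) = 1111 have opposite signs, so a root lies in (46, 47); Newton's method refines it to λ ≈ 46.3442. Check (Vieta): the three roots sum to 58, matching tr M = 58.
So the eigenvalues of A^T A are ≈ 4.7579, 6.898, 46.3442 (all ≥ 0, as they must be for A^T A). The largest is λ_max ≈ 46.3442, hence ||A||_2 = sqrt(λ_max) ≈ 6.8077.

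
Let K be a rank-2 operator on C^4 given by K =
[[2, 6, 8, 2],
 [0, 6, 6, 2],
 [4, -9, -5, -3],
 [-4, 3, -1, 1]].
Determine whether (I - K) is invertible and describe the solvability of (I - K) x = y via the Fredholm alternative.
(I - K) is invertible (det(I - K) = -7 ≠ 0), so for every y in C^4 the equation (I - K) x = y has a unique solution.

K has rank 2 and factors as K = U V^T = u1 v1^T + u2 v2^T with u1 = (-2, -2, 3, -1), v1 = (0, -3, -3, -1), u2 = (1, 0, 2, -2), v2 = (2, 0, 2, 0) (multiplying out reproduces the displayed K). The nonzero eigenvalues of U V^T coincide with those of the 2 x 2 matrix G = V^T U = [[v1·u1, v1·u2], [v2·u1, v2·u2]] = [[-2, -4], [2, 6]], and by the Sylvester determinant identity det(I_4 - U V^T) = det(I_2 - V^T U) = det([[3, 4], [-2, -5]]) = (3)(-5) - (4)(-2) = -7. (Direct check: I - K =
[[-1, -6, -8, -2],
 [0, -5, -6, -2],
 [-4, 9, 6, 3],
 [4, -3, 1, 0]]
has determinant -7.) The finite-dimensional Fredholm alternative says: either (I - K) is invertible, or ker(I - K) ≠ {0} and then range(I - K) = ker((I - K)^*)^⊥, with dim ker(I - K) = dim ker((I - K)^*). Since det(I - K) ≠ 0, 1 is not an eigenvalue of K and ker(I - K) = {0}, so we are in the first case: for every y there is a unique x = (I - K)^(-1) y. (Explicitly, by the Woodbury identity, (I - U V^T)^(-1) = I + U (I_2 - G)^(-1) V^T.)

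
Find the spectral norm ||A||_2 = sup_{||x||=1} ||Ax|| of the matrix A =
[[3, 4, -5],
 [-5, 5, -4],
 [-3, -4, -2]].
||A||_2 ≈ 9.2215 (= sqrt(largest eigenvalue of A^T A))

||A||_2 = sigma_max(A) = sqrt(lambda_max(A^T A)). Form the symmetric matrix M = A^T A =
[[43, -1, 11],
 [-1, 57, -32],
 [11, -32, 45]].
Its characteristic polynomial (trace, sum of principal 2x2 minors, determinant of M give the coefficients) is
  p(λ) = det(λ I - M) = λ^3 - 145λ^2 + 5805λ - 60025.
No integer candidate from the rational root theorem (±divisors of 60025) is a root, so the roots are irrational. The cubic discriminant is Δ = 6218732000 > 0, so there are three distinct real roots. p(16) = -169 and p(17) = 1668 have opposite signs, so a root lies in (16, 17); Newton's method refines it to λ ≈ 16.0878. p(43) = 992 and p(44) = -141 have opposite signs, so a root lies in (43, 44); Newton's method refines it to λ ≈ 43.8769. p(85) = -100 and p(86) = 2841 have opposite signs, so a root lies in (85, 86); Newton's method refines it to λ ≈ 85.0353. Check (Vieta): the three roots sum to 145, matching tr M = 145.
So the eigenvalues of A^T A are ≈ 16.0878, 43.8769, 85.0353 (all ≥ 0, as they must be for A^T A). The largest is λ_max ≈ 85.0353, hence ||A||_2 = sqrt(λ_max) ≈ 9.2215.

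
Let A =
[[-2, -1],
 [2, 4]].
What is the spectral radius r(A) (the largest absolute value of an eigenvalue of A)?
r(A) = (2 + sqrt(28))/2 ≈ 3.6458

The eigenvalues of A are the roots of its characteristic polynomial. With M = A (coefficients from the trace and determinant):
  p(λ) = det(λ I - M) = λ^2 - 2λ - 6.
For λ^2 - 2λ - 6 the discriminant is 28. It is nonnegative but not a perfect square, so the roots are real and irrational: λ = (2 ± sqrt(28))/2 ≈ 3.6458, -1.6458.
Thus the eigenvalues (to 4 decimals) are 3.6458 (modulus 3.6458); -1.6458 (modulus 1.6458). The spectral radius is the largest modulus: r(A) = (2 + sqrt(28))/2 ≈ 3.6458. (Cross-check: r(A) ≤ ||A||_2 ≈ 4.8442; equality holds whenever A is normal, though it can also hold for some non-normal A.)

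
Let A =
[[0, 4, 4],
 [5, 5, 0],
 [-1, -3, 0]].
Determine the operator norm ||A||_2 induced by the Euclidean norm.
||A||_2 ≈ 8.4697 (= sqrt(largest eigenvalue of A^T A))

||A||_2 = sigma_max(A) = sqrt(lambda_max(A^T A)). Form the symmetric matrix M = A^T A =
[[26, 28, 0],
 [28, 50, 16],
 [0, 16, 16]].
Its characteristic polynomial (trace, sum of principal 2x2 minors, determinant of M give the coefficients) is
  p(λ) = det(λ I - M) = λ^3 - 92λ^2 + 1476λ - 1600.
No integer candidate from the rational root theorem (±divisors of 1600) is a root, so the roots are irrational. The cubic discriminant is Δ = 4435240960 > 0, so there are three distinct real roots. p(1) = -215 and p(2) = 992 have opposite signs, so a root lies in (1, 2); Newton's method refines it to λ ≈ 1.168. p(19) = 91 and p(20) = -880 have opposite signs, so a root lies in (19, 20); Newton's method refines it to λ ≈ 19.0968. p(71) = -2665 and p(72) = 992 have opposite signs, so a root lies in (71, 72); Newton's method refines it to λ ≈ 71.7353. Check (Vieta): the three roots sum to 92, matching tr M = 92.
So the eigenvalues of A^T A are ≈ 1.168, 19.0968, 71.7353 (all ≥ 0, as they must be for A^T A). The largest is λ_max ≈ 71.7353, hence ||A||_2 = sqrt(λ_max) ≈ 8.4697.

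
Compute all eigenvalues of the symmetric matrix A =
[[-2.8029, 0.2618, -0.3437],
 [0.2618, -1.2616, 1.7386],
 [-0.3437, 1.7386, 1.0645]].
sigma(A) ≈ {-3, -2, 2}

A is real symmetric, so its spectrum consists of real eigenvalues. Expanding the characteristic polynomial of the displayed matrix gives
  det(λ I - A) = p(λ) = λ^3 + (3)λ^2 + (-4)λ + (-12).
Solving p(λ) = 0 yields eigenvalues ≈ -3, -2, 2. (A is shown rounded to 4 decimals, so these recover the underlying integer eigenvalues to within that precision.)
Verification: the trace of A = -3 equals the sum of eigenvalues -3, and det(A) ≈ 11.9998 matches the eigenvalue product 12.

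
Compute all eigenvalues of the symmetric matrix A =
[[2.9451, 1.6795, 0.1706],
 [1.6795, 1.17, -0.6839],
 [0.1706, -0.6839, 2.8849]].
sigma(A) ≈ {0, 3, 4}

A is real symmetric, so its spectrum consists of real eigenvalues. Expanding the characteristic polynomial of the displayed matrix gives
  det(λ I - A) = p(λ) = λ^3 + (-7)λ^2 + (12)λ + (0).
Solving p(λ) = 0 yields eigenvalues ≈ 0, 3, 4. (A is shown rounded to 4 decimals, so these recover the underlying integer eigenvalues to within that precision.)
Verification: the trace of A = 7 equals the sum of eigenvalues 7, and det(A) ≈ -0.0002 matches the eigenvalue product 0.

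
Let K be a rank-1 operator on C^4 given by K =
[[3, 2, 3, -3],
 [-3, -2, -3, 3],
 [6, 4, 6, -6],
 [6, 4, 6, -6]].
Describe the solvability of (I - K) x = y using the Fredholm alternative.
(I - K) is singular (det(I - K) = 0, i.e. 1 ∈ sigma(K)). (I - K) x = y is solvable iff y ⊥ ker((I - K)^*) = span{(3, 2, 3, -3)}, i.e. iff 3y_1 + 2y_2 + 3y_3 - 3y_4 = 0. When solvable, the solutions are x = y + c·(1, -1, 2, 2), c arbitrary (ker(I - K) = span{(1, -1, 2, 2)}, dimension 1).

K has rank 1, so it is an outer product K = u v^T: every row of K is a multiple of one row vector. Reading off the entries, u = (1, -1, 2, 2) and v = (3, 2, 3, -3) (row i of K equals u_i·v^T). A rank-one matrix u v^T satisfies K u = u (v·u) and kills the (3)-dimensional subspace v^⊥, so its characteristic polynomial is lambda^3 (lambda - v·u) with v·u = tr K = 1. Hence the eigenvalues of I - K are 1 (multiplicity 3) and 1 - (1) = 0, so det(I - K) = 0. (Direct check: I - K =
[[-2, -2, -3, 3],
 [3, 3, 3, -3],
 [-6, -4, -5, 6],
 [-6, -4, -6, 7]]
has determinant 0.) So 1 is an eigenvalue of K and (I - K) is not invertible. The finite-dimensional Fredholm alternative says: either (I - K) is invertible, or ker(I - K) ≠ {0} and then range(I - K) = ker((I - K)^*)^⊥, with dim ker(I - K) = dim ker((I - K)^*). We are in the second case, so we need both kernels. Kernel of I - K: (I - K) u = u - u (v·u) = u - u = 0, so ker(I - K) = span{u} = span{(1, -1, 2, 2)} (it is exactly 1-dimensional because rank(I - K) = 3). Kernel of the adjoint: K is real, so (I - K)^* = I - K^T = I - v u^T, and (I - v u^T) v = v - v (u·v) = 0; hence ker((I - K)^*) = span{v} = span{(3, 2, 3, -3)}. Therefore (I - K) x = y is solvable iff <y, v> = 0, i.e. iff 3y_1 + 2y_2 + 3y_3 - 3y_4 = 0. When this holds, K y = u (v·y) = 0, so (I - K) y = y and x = y is a particular solution; the full solution set is the line x = y + c·u = y + c·(1, -1, 2, 2), c ∈ C.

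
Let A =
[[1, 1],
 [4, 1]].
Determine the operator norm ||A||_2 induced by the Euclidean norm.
||A||_2 = sqrt((19 + sqrt(325))/2) ≈ 4.3028 (= sqrt(largest eigenvalue of A^T A))

||A||_2 = sigma_max(A) = sqrt(lambda_max(A^T A)). Form the symmetric matrix M = A^T A =
[[17, 5],
 [5, 2]].
Its characteristic polynomial (trace, determinant of M give the coefficients) is
  p(λ) = det(λ I - M) = λ^2 - 19λ + 9.
For λ^2 - 19λ + 9 the discriminant is 325. It is nonnegative but not a perfect square, so the roots are real and irrational: λ = (19 ± sqrt(325))/2 ≈ 18.5139, 0.4861.
So the eigenvalues of A^T A are ≈ 0.4861, 18.5139 (all ≥ 0, as they must be for A^T A). The largest is λ_max = (19 + sqrt(325))/2 ≈ 18.5139, hence ||A||_2 = sqrt(λ_max) = sqrt((19 + sqrt(325))/2) ≈ 4.3028.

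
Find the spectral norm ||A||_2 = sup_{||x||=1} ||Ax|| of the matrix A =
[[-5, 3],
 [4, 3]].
||A||_2 = sqrt((59 + sqrt(565))/2) ≈ 6.4331 (= sqrt(largest eigenvalue of A^T A))

||A||_2 = sigma_max(A) = sqrt(lambda_max(A^T A)). Form the symmetric matrix M = A^T A =
[[41, -3],
 [-3, 18]].
Its characteristic polynomial (trace, determinant of M give the coefficients) is
  p(λ) = det(λ I - M) = λ^2 - 59λ + 729.
For λ^2 - 59λ + 729 the discriminant is 565. It is nonnegative but not a perfect square, so the roots are real and irrational: λ = (59 ± sqrt(565))/2 ≈ 41.3849, 17.6151.
So the eigenvalues of A^T A are ≈ 17.6151, 41.3849 (all ≥ 0, as they must be for A^T A). The largest is λ_max = (59 + sqrt(565))/2 ≈ 41.3849, hence ||A||_2 = sqrt(λ_max) = sqrt((59 + sqrt(565))/2) ≈ 6.4331.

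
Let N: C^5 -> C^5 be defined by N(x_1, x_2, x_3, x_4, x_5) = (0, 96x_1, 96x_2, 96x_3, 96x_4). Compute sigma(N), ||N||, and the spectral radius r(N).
sigma(N) = {0}; ||N|| = 96; r(N) = 0. (N is nilpotent with N^5 = 0.)

On C^5, N is a strictly lower-triangular matrix with 96 on the subdiagonal and zeros elsewhere, so its characteristic polynomial is lambda^5 and every eigenvalue is 0: sigma(N) = {0}. For the operator norm, N e_i = 96e_{i+1} for i = 1, ..., 4 and N e_5 = 0, so the singular values of N are 96 (with multiplicity 4) and 0; hence ||N|| = 96. The spectral radius r(N) = max|lambda| = 0. Note ||N|| > r(N) — characteristic of non-normal nilpotent operators. Indeed N^5 = 0.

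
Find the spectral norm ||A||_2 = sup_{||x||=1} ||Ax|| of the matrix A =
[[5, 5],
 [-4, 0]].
||A||_2 = sqrt((66 + sqrt(2756))/2) ≈ 7.6973 (= sqrt(largest eigenvalue of A^T A))

||A||_2 = sigma_max(A) = sqrt(lambda_max(A^T A)). Form the symmetric matrix M = A^T A =
[[41, 25],
 [25, 25]].
Its characteristic polynomial (trace, determinant of M give the coefficients) is
  p(λ) = det(λ I - M) = λ^2 - 66λ + 400.
For λ^2 - 66λ + 400 the discriminant is 2756. It is nonnegative but not a perfect square, so the roots are real and irrational: λ = (66 ± sqrt(2756))/2 ≈ 59.2488, 6.7512.
So the eigenvalues of A^T A are ≈ 6.7512, 59.2488 (all ≥ 0, as they must be for A^T A). The largest is λ_max = (66 + sqrt(2756))/2 ≈ 59.2488, hence ||A||_2 = sqrt(λ_max) = sqrt((66 + sqrt(2756))/2) ≈ 7.6973.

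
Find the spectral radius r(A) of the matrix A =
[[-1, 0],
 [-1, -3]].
r(A) = 3

The eigenvalues of A are the roots of its characteristic polynomial. With M = A (coefficients from the trace and determinant):
  p(λ) = det(λ I - M) = λ^2 + 4λ + 3.
For λ^2 + 4λ + 3 the discriminant is 4. It is a perfect square (2^2), so the roots are rational: λ = (-4 ± 2)/2 = -1, -3.
Thus the eigenvalues (to 4 decimals) are -1 (modulus 1); -3 (modulus 3). The spectral radius is the largest modulus: r(A) = 3. (Cross-check: r(A) ≤ ||A||_2 ≈ 3.1796; equality holds whenever A is normal, though it can also hold for some non-normal A.)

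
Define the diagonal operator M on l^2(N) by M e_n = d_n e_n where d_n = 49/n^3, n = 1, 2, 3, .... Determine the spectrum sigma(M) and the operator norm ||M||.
sigma(M) = {49/n^3 : n ≥ 1} ∪ {0}; ||M|| = 49

A bounded diagonal operator on l^2 with diagonal entries d_n has spectrum equal to the closure of {d_n : n ≥ 1}: every d_n is an eigenvalue (with eigenvector e_n), so {d_n} ⊂ sigma(M); the spectrum is closed, so its closure is too; and for lambda not in the closure, (M - lambda I) has bounded inverse (the diagonal entries 1/(d_n - lambda) are bounded). For our sequence d_n = 49/n^3, n = 1, 2, 3, ...:
  - {d_n} = {49/n^3 : n ≥ 1}; the only limit point is 0
  - closure = {49/n^3 : n ≥ 1} ∪ {0}
For the norm: a diagonal operator has ||M|| = sup_n |d_n|. Here d_n = 49/n^3 is positive and decreasing, so sup_n |d_n| = d_1 = 49. So ||M|| = 49.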